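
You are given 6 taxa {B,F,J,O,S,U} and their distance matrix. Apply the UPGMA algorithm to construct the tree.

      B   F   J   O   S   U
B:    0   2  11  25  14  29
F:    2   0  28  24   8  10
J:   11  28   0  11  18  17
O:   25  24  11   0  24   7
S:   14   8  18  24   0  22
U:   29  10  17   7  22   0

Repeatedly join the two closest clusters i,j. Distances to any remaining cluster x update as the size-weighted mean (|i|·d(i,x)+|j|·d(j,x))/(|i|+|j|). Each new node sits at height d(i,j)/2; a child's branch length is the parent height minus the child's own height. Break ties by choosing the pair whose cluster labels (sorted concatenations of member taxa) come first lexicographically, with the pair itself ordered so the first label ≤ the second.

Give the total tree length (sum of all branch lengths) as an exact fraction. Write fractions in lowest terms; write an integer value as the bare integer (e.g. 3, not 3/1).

1. join B+F (d=2) ⇒ BF; edges |B|=1, |F|=1
  updated: d(BF,J)=39/2, d(BF,O)=49/2, d(BF,S)=11, d(BF,U)=39/2
2. join O+U (d=7) ⇒ OU; edges |O|=7/2, |U|=7/2
  updated: d(BF,OU)=22, d(J,OU)=14, d(OU,S)=23
3. join BF+S (d=11) ⇒ BFS; edges |BF|=9/2, |S|=11/2
  updated: d(BFS,J)=19, d(BFS,OU)=67/3
4. join J+OU (d=14) ⇒ JOU; edges |J|=7, |OU|=7/2
  updated: d(BFS,JOU)=191/9
5. join BFS+JOU (d=191/9) ⇒ BFJOSU; edges |BFS|=46/9, |JOU|=65/18
final tree: (((B:1,F:1):9/2,S:11/2):46/9,(J:7,(O:7/2,U:7/2):7/2):65/18)
total length: 344/9

344/9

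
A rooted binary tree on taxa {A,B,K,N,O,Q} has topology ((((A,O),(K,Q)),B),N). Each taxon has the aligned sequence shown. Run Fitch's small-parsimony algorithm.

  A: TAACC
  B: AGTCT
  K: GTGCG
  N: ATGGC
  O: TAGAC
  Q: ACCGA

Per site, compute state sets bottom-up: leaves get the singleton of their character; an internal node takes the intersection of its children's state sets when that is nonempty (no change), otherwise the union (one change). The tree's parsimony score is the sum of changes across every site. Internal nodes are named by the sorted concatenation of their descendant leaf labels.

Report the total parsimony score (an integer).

14

AO@0: {T} ∩ {T} = {T} (intersection, +0)
KQ@0: {G} ∪ {A} = {A,G} (union, +1)
AKOQ@0: {T} ∪ {A,G} = {A,G,T} (union, +1)
ABKOQ@0: {A,G,T} ∩ {A} = {A} (intersection, +0)
ABKNOQ@0: {A} ∩ {A} = {A} (intersection, +0)
AO@1: {A} ∩ {A} = {A} (intersection, +0)
KQ@1: {T} ∪ {C} = {C,T} (union, +1)
AKOQ@1: {A} ∪ {C,T} = {A,C,T} (union, +1)
ABKOQ@1: {A,C,T} ∪ {G} = {A,C,G,T} (union, +1)
ABKNOQ@1: {A,C,G,T} ∩ {T} = {T} (intersection, +0)
AO@2: {A} ∪ {G} = {A,G} (union, +1)
KQ@2: {G} ∪ {C} = {C,G} (union, +1)
AKOQ@2: {A,G} ∩ {C,G} = {G} (intersection, +0)
ABKOQ@2: {G} ∪ {T} = {G,T} (union, +1)
ABKNOQ@2: {G,T} ∩ {G} = {G} (intersection, +0)
AO@3: {C} ∪ {A} = {A,C} (union, +1)
KQ@3: {C} ∪ {G} = {C,G} (union, +1)
AKOQ@3: {A,C} ∩ {C,G} = {C} (intersection, +0)
ABKOQ@3: {C} ∩ {C} = {C} (intersection, +0)
ABKNOQ@3: {C} ∪ {G} = {C,G} (union, +1)
AO@4: {C} ∩ {C} = {C} (intersection, +0)
KQ@4: {G} ∪ {A} = {A,G} (union, +1)
AKOQ@4: {C} ∪ {A,G} = {A,C,G} (union, +1)
ABKOQ@4: {A,C,G} ∪ {T} = {A,C,G,T} (union, +1)
ABKNOQ@4: {A,C,G,T} ∩ {C} = {C} (intersection, +0)
per-site changes: [2, 3, 3, 3, 3]; total = 14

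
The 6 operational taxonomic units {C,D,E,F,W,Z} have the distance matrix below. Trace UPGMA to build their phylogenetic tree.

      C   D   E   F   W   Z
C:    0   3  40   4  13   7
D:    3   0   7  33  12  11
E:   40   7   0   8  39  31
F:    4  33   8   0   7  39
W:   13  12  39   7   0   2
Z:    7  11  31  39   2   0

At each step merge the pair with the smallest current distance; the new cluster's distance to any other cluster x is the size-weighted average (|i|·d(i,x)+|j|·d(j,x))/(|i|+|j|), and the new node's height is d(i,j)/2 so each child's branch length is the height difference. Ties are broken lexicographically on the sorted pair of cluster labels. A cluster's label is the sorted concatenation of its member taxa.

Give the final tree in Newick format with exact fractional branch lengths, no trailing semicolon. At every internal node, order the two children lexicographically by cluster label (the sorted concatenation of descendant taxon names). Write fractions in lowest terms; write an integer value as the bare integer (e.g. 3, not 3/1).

(((C:3/2,D:3/2):31/8,(W:1,Z:1):35/8):57/8,(E:4,F:4):17/2)

step 1: merge (W,Z) at d=2; branch lengths W→1, Z→1; new cluster WZ
  updated: d(C,WZ)=10, d(D,WZ)=23/2, d(E,WZ)=35, d(F,WZ)=23
step 2: merge (C,D) at d=3; branch lengths C→3/2, D→3/2; new cluster CD
  updated: d(CD,E)=47/2, d(CD,F)=37/2, d(CD,WZ)=43/4
step 3: merge (E,F) at d=8; branch lengths E→4, F→4; new cluster EF
  updated: d(CD,EF)=21, d(EF,WZ)=29
step 4: merge (CD,WZ) at d=43/4; branch lengths CD→31/8, WZ→35/8; new cluster CDWZ
  updated: d(CDWZ,EF)=25
step 5: merge (CDWZ,EF) at d=25; branch lengths CDWZ→57/8, EF→17/2; new cluster CDEFWZ
final tree: (((C:3/2,D:3/2):31/8,(W:1,Z:1):35/8):57/8,(E:4,F:4):17/2)
total length: 295/8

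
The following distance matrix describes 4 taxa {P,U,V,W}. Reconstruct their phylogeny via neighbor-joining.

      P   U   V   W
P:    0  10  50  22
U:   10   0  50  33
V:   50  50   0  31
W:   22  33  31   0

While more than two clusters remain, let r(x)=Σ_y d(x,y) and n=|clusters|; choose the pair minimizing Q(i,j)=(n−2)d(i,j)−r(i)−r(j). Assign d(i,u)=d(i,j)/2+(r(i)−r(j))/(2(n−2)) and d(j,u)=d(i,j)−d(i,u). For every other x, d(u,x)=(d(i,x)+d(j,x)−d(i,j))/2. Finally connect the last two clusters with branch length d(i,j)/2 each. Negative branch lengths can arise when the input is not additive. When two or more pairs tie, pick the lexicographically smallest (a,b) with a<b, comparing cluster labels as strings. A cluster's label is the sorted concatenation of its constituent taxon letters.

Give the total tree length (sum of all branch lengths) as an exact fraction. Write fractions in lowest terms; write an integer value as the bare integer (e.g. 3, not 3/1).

237/4

1. join P+U (d=10, Q=-155) ⇒ PU; edges |P|=9/4, |U|=31/4
  updated: d(PU,V)=45, d(PU,W)=45/2
2. join PU+V (d=45, Q=-197/2) ⇒ PUV; edges |PU|=73/4, |V|=107/4
  updated: d(PUV,W)=17/4
3. join PUV+W (d=17/4) ⇒ PUVW; edges |PUV|=17/8, |W|=17/8
final tree: (((P:9/4,U:31/4):73/4,V:107/4):17/8,W:17/8)
total length: 237/4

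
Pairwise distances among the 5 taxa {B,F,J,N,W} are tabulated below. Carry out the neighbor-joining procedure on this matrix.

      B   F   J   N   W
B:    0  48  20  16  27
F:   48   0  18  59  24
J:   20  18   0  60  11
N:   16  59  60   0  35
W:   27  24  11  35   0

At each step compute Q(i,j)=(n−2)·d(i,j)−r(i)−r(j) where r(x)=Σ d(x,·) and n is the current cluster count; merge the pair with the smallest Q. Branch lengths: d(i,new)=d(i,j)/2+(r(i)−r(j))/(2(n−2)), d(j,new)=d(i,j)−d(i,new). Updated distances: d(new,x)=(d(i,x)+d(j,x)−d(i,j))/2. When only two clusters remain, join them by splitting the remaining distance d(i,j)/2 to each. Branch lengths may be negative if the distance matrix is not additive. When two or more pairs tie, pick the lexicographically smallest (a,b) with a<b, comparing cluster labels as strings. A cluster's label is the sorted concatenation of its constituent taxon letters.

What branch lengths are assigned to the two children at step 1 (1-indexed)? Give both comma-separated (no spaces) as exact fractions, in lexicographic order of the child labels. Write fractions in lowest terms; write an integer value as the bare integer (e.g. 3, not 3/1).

-11/6,107/6

iteration 1: select B,N (d=16, Q=-233); attach at lengths (-11/6, 107/6); label the merged cluster BN
  updated: d(BN,F)=91/2, d(BN,J)=32, d(BN,W)=23
iteration 2: select BN,W (d=23, Q=-225/2); attach at lengths (177/8, 7/8); label the merged cluster BNW
  updated: d(BNW,F)=93/4, d(BNW,J)=10
iteration 3: select BNW,F (d=93/4, Q=-205/4); attach at lengths (61/8, 125/8); label the merged cluster BFNW
  updated: d(BFNW,J)=19/8
iteration 4: select BFNW,J (d=19/8); attach at lengths (19/16, 19/16); label the merged cluster BFJNW
final tree: ((((B:-11/6,N:107/6):177/8,W:7/8):61/8,F:125/8):19/16,J:19/16)
total length: 517/8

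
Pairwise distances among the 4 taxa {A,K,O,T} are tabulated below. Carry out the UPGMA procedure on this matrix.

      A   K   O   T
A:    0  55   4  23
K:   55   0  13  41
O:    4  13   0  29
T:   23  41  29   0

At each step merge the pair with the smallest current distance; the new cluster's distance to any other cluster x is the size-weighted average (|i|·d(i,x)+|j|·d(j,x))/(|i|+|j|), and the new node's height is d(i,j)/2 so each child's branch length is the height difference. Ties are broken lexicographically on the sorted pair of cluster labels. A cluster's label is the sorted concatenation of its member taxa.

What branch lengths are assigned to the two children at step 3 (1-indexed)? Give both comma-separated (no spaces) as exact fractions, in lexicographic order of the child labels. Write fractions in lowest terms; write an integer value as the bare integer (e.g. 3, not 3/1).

step 1: merge (A,O) at d=4; branch lengths A→2, O→2; new cluster AO
  updated: d(AO,K)=34, d(AO,T)=26
step 2: merge (AO,T) at d=26; branch lengths AO→11, T→13; new cluster AOT
  updated: d(AOT,K)=109/3
step 3: merge (AOT,K) at d=109/3; branch lengths AOT→31/6, K→109/6; new cluster AKOT
final tree: (((A:2,O:2):11,T:13):31/6,K:109/6)
total length: 154/3

31/6,109/6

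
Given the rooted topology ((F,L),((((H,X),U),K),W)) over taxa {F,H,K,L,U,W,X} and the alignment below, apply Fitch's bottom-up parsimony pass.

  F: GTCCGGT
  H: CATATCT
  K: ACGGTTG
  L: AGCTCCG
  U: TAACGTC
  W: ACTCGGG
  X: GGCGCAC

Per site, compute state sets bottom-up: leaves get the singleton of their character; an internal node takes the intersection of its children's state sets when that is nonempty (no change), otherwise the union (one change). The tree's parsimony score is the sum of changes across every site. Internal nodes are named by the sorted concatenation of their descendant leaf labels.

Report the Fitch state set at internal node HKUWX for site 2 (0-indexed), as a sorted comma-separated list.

site 0, node FL: F={G} ∪ L={A} → {A,G} (+1)
site 0, node HX: H={C} ∪ X={G} → {C,G} (+1)
site 0, node HUX: HX={C,G} ∪ U={T} → {C,G,T} (+1)
site 0, node HKUX: HUX={C,G,T} ∪ K={A} → {A,C,G,T} (+1)
site 0, node HKUWX: HKUX={A,C,G,T} ∩ W={A} → {A} (+0)
site 0, node FHKLUWX: FL={A,G} ∩ HKUWX={A} → {A} (+0)
site 1, node FL: F={T} ∪ L={G} → {G,T} (+1)
site 1, node HX: H={A} ∪ X={G} → {A,G} (+1)
site 1, node HUX: HX={A,G} ∩ U={A} → {A} (+0)
site 1, node HKUX: HUX={A} ∪ K={C} → {A,C} (+1)
site 1, node HKUWX: HKUX={A,C} ∩ W={C} → {C} (+0)
site 1, node FHKLUWX: FL={G,T} ∪ HKUWX={C} → {C,G,T} (+1)
site 2, node FL: F={C} ∩ L={C} → {C} (+0)
site 2, node HX: H={T} ∪ X={C} → {C,T} (+1)
site 2, node HUX: HX={C,T} ∪ U={A} → {A,C,T} (+1)
site 2, node HKUX: HUX={A,C,T} ∪ K={G} → {A,C,G,T} (+1)
site 2, node HKUWX: HKUX={A,C,G,T} ∩ W={T} → {T} (+0)
site 2, node FHKLUWX: FL={C} ∪ HKUWX={T} → {C,T} (+1)
site 3, node FL: F={C} ∪ L={T} → {C,T} (+1)
site 3, node HX: H={A} ∪ X={G} → {A,G} (+1)
site 3, node HUX: HX={A,G} ∪ U={C} → {A,C,G} (+1)
site 3, node HKUX: HUX={A,C,G} ∩ K={G} → {G} (+0)
site 3, node HKUWX: HKUX={G} ∪ W={C} → {C,G} (+1)
site 3, node FHKLUWX: FL={C,T} ∩ HKUWX={C,G} → {C} (+0)
site 4, node FL: F={G} ∪ L={C} → {C,G} (+1)
site 4, node HX: H={T} ∪ X={C} → {C,T} (+1)
site 4, node HUX: HX={C,T} ∪ U={G} → {C,G,T} (+1)
site 4, node HKUX: HUX={C,G,T} ∩ K={T} → {T} (+0)
site 4, node HKUWX: HKUX={T} ∪ W={G} → {G,T} (+1)
site 4, node FHKLUWX: FL={C,G} ∩ HKUWX={G,T} → {G} (+0)
site 5, node FL: F={G} ∪ L={C} → {C,G} (+1)
site 5, node HX: H={C} ∪ X={A} → {A,C} (+1)
site 5, node HUX: HX={A,C} ∪ U={T} → {A,C,T} (+1)
site 5, node HKUX: HUX={A,C,T} ∩ K={T} → {T} (+0)
site 5, node HKUWX: HKUX={T} ∪ W={G} → {G,T} (+1)
site 5, node FHKLUWX: FL={C,G} ∩ HKUWX={G,T} → {G} (+0)
site 6, node FL: F={T} ∪ L={G} → {G,T} (+1)
site 6, node HX: H={T} ∪ X={C} → {C,T} (+1)
site 6, node HUX: HX={C,T} ∩ U={C} → {C} (+0)
site 6, node HKUX: HUX={C} ∪ K={G} → {C,G} (+1)
site 6, node HKUWX: HKUX={C,G} ∩ W={G} → {G} (+0)
site 6, node FHKLUWX: FL={G,T} ∩ HKUWX={G} → {G} (+0)
per-site changes: [4, 4, 4, 4, 4, 4, 3]; total = 27

T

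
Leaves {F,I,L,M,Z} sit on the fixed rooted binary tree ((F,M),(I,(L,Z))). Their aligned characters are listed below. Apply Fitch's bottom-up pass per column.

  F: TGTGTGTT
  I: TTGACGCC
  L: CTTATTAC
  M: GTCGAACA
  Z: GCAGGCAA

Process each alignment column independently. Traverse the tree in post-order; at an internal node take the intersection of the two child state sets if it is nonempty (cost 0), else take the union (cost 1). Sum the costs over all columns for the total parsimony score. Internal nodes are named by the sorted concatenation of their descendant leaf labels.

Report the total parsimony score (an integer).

21

[col 0] FM: children F:{T}, M:{G} ∪→ {G,T}; cost 1
[col 0] LZ: children L:{C}, Z:{G} ∪→ {C,G}; cost 1
[col 0] ILZ: children I:{T}, LZ:{C,G} ∪→ {C,G,T}; cost 1
[col 0] FILMZ: children FM:{G,T}, ILZ:{C,G,T} ∩→ {G,T}; cost 0
[col 1] FM: children F:{G}, M:{T} ∪→ {G,T}; cost 1
[col 1] LZ: children L:{T}, Z:{C} ∪→ {C,T}; cost 1
[col 1] ILZ: children I:{T}, LZ:{C,T} ∩→ {T}; cost 0
[col 1] FILMZ: children FM:{G,T}, ILZ:{T} ∩→ {T}; cost 0
[col 2] FM: children F:{T}, M:{C} ∪→ {C,T}; cost 1
[col 2] LZ: children L:{T}, Z:{A} ∪→ {A,T}; cost 1
[col 2] ILZ: children I:{G}, LZ:{A,T} ∪→ {A,G,T}; cost 1
[col 2] FILMZ: children FM:{C,T}, ILZ:{A,G,T} ∩→ {T}; cost 0
[col 3] FM: children F:{G}, M:{G} ∩→ {G}; cost 0
[col 3] LZ: children L:{A}, Z:{G} ∪→ {A,G}; cost 1
[col 3] ILZ: children I:{A}, LZ:{A,G} ∩→ {A}; cost 0
[col 3] FILMZ: children FM:{G}, ILZ:{A} ∪→ {A,G}; cost 1
[col 4] FM: children F:{T}, M:{A} ∪→ {A,T}; cost 1
[col 4] LZ: children L:{T}, Z:{G} ∪→ {G,T}; cost 1
[col 4] ILZ: children I:{C}, LZ:{G,T} ∪→ {C,G,T}; cost 1
[col 4] FILMZ: children FM:{A,T}, ILZ:{C,G,T} ∩→ {T}; cost 0
[col 5] FM: children F:{G}, M:{A} ∪→ {A,G}; cost 1
[col 5] LZ: children L:{T}, Z:{C} ∪→ {C,T}; cost 1
[col 5] ILZ: children I:{G}, LZ:{C,T} ∪→ {C,G,T}; cost 1
[col 5] FILMZ: children FM:{A,G}, ILZ:{C,G,T} ∩→ {G}; cost 0
[col 6] FM: children F:{T}, M:{C} ∪→ {C,T}; cost 1
[col 6] LZ: children L:{A}, Z:{A} ∩→ {A}; cost 0
[col 6] ILZ: children I:{C}, LZ:{A} ∪→ {A,C}; cost 1
[col 6] FILMZ: children FM:{C,T}, ILZ:{A,C} ∩→ {C}; cost 0
[col 7] FM: children F:{T}, M:{A} ∪→ {A,T}; cost 1
[col 7] LZ: children L:{C}, Z:{A} ∪→ {A,C}; cost 1
[col 7] ILZ: children I:{C}, LZ:{A,C} ∩→ {C}; cost 0
[col 7] FILMZ: children FM:{A,T}, ILZ:{C} ∪→ {A,C,T}; cost 1
per-site changes: [3, 2, 3, 2, 3, 3, 2, 3]; total = 21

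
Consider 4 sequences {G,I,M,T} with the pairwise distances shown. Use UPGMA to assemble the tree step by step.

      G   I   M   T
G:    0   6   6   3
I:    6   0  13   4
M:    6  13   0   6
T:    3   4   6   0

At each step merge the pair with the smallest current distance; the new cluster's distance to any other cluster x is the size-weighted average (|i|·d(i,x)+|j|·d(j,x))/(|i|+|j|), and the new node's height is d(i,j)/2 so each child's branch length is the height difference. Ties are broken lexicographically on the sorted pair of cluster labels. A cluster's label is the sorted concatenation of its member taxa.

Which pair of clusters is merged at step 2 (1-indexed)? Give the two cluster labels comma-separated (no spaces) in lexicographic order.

1. join G+T (d=3) ⇒ GT; edges |G|=3/2, |T|=3/2
  updated: d(GT,I)=5, d(GT,M)=6
2. join GT+I (d=5) ⇒ GIT; edges |GT|=1, |I|=5/2
  updated: d(GIT,M)=25/3
3. join GIT+M (d=25/3) ⇒ GIMT; edges |GIT|=5/3, |M|=25/6
final tree: (((G:3/2,T:3/2):1,I:5/2):5/3,M:25/6)
total length: 37/3

GT,I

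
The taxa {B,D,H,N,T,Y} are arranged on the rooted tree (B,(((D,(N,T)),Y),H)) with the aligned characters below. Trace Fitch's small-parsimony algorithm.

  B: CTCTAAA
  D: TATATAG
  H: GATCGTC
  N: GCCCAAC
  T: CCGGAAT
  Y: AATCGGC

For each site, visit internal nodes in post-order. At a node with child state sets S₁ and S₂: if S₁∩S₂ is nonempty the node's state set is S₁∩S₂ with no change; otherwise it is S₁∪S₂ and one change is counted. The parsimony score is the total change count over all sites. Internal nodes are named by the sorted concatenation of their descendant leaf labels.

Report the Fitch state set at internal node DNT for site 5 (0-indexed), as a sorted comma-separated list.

A

NT@0: {G} ∪ {C} = {C,G} (union, +1)
DNT@0: {T} ∪ {C,G} = {C,G,T} (union, +1)
DNTY@0: {C,G,T} ∪ {A} = {A,C,G,T} (union, +1)
DHNTY@0: {A,C,G,T} ∩ {G} = {G} (intersection, +0)
BDHNTY@0: {C} ∪ {G} = {C,G} (union, +1)
NT@1: {C} ∩ {C} = {C} (intersection, +0)
DNT@1: {A} ∪ {C} = {A,C} (union, +1)
DNTY@1: {A,C} ∩ {A} = {A} (intersection, +0)
DHNTY@1: {A} ∩ {A} = {A} (intersection, +0)
BDHNTY@1: {T} ∪ {A} = {A,T} (union, +1)
NT@2: {C} ∪ {G} = {C,G} (union, +1)
DNT@2: {T} ∪ {C,G} = {C,G,T} (union, +1)
DNTY@2: {C,G,T} ∩ {T} = {T} (intersection, +0)
DHNTY@2: {T} ∩ {T} = {T} (intersection, +0)
BDHNTY@2: {C} ∪ {T} = {C,T} (union, +1)
NT@3: {C} ∪ {G} = {C,G} (union, +1)
DNT@3: {A} ∪ {C,G} = {A,C,G} (union, +1)
DNTY@3: {A,C,G} ∩ {C} = {C} (intersection, +0)
DHNTY@3: {C} ∩ {C} = {C} (intersection, +0)
BDHNTY@3: {T} ∪ {C} = {C,T} (union, +1)
NT@4: {A} ∩ {A} = {A} (intersection, +0)
DNT@4: {T} ∪ {A} = {A,T} (union, +1)
DNTY@4: {A,T} ∪ {G} = {A,G,T} (union, +1)
DHNTY@4: {A,G,T} ∩ {G} = {G} (intersection, +0)
BDHNTY@4: {A} ∪ {G} = {A,G} (union, +1)
NT@5: {A} ∩ {A} = {A} (intersection, +0)
DNT@5: {A} ∩ {A} = {A} (intersection, +0)
DNTY@5: {A} ∪ {G} = {A,G} (union, +1)
DHNTY@5: {A,G} ∪ {T} = {A,G,T} (union, +1)
BDHNTY@5: {A} ∩ {A,G,T} = {A} (intersection, +0)
NT@6: {C} ∪ {T} = {C,T} (union, +1)
DNT@6: {G} ∪ {C,T} = {C,G,T} (union, +1)
DNTY@6: {C,G,T} ∩ {C} = {C} (intersection, +0)
DHNTY@6: {C} ∩ {C} = {C} (intersection, +0)
BDHNTY@6: {A} ∪ {C} = {A,C} (union, +1)
per-site changes: [4, 2, 3, 3, 3, 2, 3]; total = 20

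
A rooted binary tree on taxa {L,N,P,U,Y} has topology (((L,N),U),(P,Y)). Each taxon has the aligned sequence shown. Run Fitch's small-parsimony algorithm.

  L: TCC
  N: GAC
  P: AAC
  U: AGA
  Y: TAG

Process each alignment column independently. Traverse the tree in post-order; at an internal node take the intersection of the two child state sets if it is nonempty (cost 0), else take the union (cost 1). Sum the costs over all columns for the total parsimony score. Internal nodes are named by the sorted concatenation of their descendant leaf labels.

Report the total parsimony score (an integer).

LN@0: {T} ∪ {G} = {G,T} (union, +1)
LNU@0: {G,T} ∪ {A} = {A,G,T} (union, +1)
PY@0: {A} ∪ {T} = {A,T} (union, +1)
LNPUY@0: {A,G,T} ∩ {A,T} = {A,T} (intersection, +0)
LN@1: {C} ∪ {A} = {A,C} (union, +1)
LNU@1: {A,C} ∪ {G} = {A,C,G} (union, +1)
PY@1: {A} ∩ {A} = {A} (intersection, +0)
LNPUY@1: {A,C,G} ∩ {A} = {A} (intersection, +0)
LN@2: {C} ∩ {C} = {C} (intersection, +0)
LNU@2: {C} ∪ {A} = {A,C} (union, +1)
PY@2: {C} ∪ {G} = {C,G} (union, +1)
LNPUY@2: {A,C} ∩ {C,G} = {C} (intersection, +0)
per-site changes: [3, 2, 2]; total = 7

7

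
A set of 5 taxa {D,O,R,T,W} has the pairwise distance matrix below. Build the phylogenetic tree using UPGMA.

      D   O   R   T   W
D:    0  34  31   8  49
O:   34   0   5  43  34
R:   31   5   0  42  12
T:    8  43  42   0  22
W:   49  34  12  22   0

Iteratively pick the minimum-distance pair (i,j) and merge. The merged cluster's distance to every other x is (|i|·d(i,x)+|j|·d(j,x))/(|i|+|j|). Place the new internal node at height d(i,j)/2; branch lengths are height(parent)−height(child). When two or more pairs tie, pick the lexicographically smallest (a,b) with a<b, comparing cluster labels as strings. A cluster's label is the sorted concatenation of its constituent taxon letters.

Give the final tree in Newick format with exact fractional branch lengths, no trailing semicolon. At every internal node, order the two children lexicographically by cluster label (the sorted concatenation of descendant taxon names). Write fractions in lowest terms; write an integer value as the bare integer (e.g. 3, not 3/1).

((D:4,T:4):173/12,((O:5/2,R:5/2):9,W:23/2):83/12)

iteration 1: select O,R (d=5); attach at lengths (5/2, 5/2); label the merged cluster OR
  updated: d(D,OR)=65/2, d(OR,T)=85/2, d(OR,W)=23
iteration 2: select D,T (d=8); attach at lengths (4, 4); label the merged cluster DT
  updated: d(DT,OR)=75/2, d(DT,W)=71/2
iteration 3: select OR,W (d=23); attach at lengths (9, 23/2); label the merged cluster ORW
  updated: d(DT,ORW)=221/6
iteration 4: select DT,ORW (d=221/6); attach at lengths (173/12, 83/12); label the merged cluster DORTW
final tree: ((D:4,T:4):173/12,((O:5/2,R:5/2):9,W:23/2):83/12)
total length: 329/6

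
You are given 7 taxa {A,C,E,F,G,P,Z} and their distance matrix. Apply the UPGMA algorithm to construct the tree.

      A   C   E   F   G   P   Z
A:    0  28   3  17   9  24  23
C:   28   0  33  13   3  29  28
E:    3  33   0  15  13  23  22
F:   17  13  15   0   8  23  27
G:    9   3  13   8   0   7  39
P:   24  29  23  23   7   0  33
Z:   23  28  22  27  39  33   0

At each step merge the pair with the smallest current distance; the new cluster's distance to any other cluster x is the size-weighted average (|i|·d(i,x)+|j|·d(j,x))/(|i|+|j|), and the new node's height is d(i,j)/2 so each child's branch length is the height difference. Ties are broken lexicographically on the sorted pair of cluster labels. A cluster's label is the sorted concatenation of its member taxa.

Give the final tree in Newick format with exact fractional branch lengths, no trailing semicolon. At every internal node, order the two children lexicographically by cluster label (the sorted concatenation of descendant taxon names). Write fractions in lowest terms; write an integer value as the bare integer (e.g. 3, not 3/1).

1. join A+E (d=3) ⇒ AE; edges |A|=3/2, |E|=3/2
  updated: d(AE,C)=61/2, d(AE,F)=16, d(AE,G)=11, d(AE,P)=47/2, d(AE,Z)=45/2
2. join C+G (d=3) ⇒ CG; edges |C|=3/2, |G|=3/2
  updated: d(AE,CG)=83/4, d(CG,F)=21/2, d(CG,P)=18, d(CG,Z)=67/2
3. join CG+F (d=21/2) ⇒ CFG; edges |CG|=15/4, |F|=21/4
  updated: d(AE,CFG)=115/6, d(CFG,P)=59/3, d(CFG,Z)=94/3
4. join AE+CFG (d=115/6) ⇒ ACEFG; edges |AE|=97/12, |CFG|=13/3
  updated: d(ACEFG,P)=106/5, d(ACEFG,Z)=139/5
5. join ACEFG+P (d=106/5) ⇒ ACEFGP; edges |ACEFG|=61/60, |P|=53/5
  updated: d(ACEFGP,Z)=86/3
6. join ACEFGP+Z (d=86/3) ⇒ ACEFGPZ; edges |ACEFGP|=56/15, |Z|=43/3
final tree: ((((A:3/2,E:3/2):97/12,((C:3/2,G:3/2):15/4,F:21/4):13/3):61/60,P:53/5):56/15,Z:43/3)
total length: 571/10

((((A:3/2,E:3/2):97/12,((C:3/2,G:3/2):15/4,F:21/4):13/3):61/60,P:53/5):56/15,Z:43/3)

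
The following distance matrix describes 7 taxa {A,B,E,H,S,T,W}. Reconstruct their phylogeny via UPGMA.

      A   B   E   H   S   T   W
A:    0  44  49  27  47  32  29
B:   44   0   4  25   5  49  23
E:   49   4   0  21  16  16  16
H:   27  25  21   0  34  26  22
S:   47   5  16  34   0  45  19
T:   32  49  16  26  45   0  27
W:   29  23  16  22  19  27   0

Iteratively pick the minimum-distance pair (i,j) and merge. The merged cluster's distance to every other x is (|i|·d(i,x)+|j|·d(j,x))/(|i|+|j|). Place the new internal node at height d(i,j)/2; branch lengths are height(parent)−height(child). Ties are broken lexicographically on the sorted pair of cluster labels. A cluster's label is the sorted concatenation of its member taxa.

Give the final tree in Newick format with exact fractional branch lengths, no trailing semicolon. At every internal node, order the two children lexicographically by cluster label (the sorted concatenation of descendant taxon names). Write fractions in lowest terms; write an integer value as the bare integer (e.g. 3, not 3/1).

1. join B+E (d=4) ⇒ BE; edges |B|=2, |E|=2
  updated: d(A,BE)=93/2, d(BE,H)=23, d(BE,S)=21/2, d(BE,T)=65/2, d(BE,W)=39/2
2. join BE+S (d=21/2) ⇒ BES; edges |BE|=13/4, |S|=21/4
  updated: d(A,BES)=140/3, d(BES,H)=80/3, d(BES,T)=110/3, d(BES,W)=58/3
3. join BES+W (d=58/3) ⇒ BESW; edges |BES|=53/12, |W|=29/3
  updated: d(A,BESW)=169/4, d(BESW,H)=51/2, d(BESW,T)=137/4
4. join BESW+H (d=51/2) ⇒ BEHSW; edges |BESW|=37/12, |H|=51/4
  updated: d(A,BEHSW)=196/5, d(BEHSW,T)=163/5
5. join A+T (d=32) ⇒ AT; edges |A|=16, |T|=16
  updated: d(AT,BEHSW)=359/10
6. join AT+BEHSW (d=359/10) ⇒ ABEHSTW; edges |AT|=39/20, |BEHSW|=26/5
final tree: ((A:16,T:16):39/20,((((B:2,E:2):13/4,S:21/4):53/12,W:29/3):37/12,H:51/4):26/5)
total length: 2447/30

((A:16,T:16):39/20,((((B:2,E:2):13/4,S:21/4):53/12,W:29/3):37/12,H:51/4):26/5)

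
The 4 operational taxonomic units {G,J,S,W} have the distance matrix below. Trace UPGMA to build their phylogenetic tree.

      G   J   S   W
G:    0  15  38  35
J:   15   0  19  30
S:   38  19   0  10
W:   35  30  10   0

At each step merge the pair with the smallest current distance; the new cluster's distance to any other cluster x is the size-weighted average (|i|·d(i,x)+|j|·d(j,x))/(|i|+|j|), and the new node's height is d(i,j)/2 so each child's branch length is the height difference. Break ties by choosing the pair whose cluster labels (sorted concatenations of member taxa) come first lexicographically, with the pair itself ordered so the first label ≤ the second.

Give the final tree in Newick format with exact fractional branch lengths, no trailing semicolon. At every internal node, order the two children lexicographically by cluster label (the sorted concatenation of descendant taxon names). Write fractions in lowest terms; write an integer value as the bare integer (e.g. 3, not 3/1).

iteration 1: select S,W (d=10); attach at lengths (5, 5); label the merged cluster SW
  updated: d(G,SW)=73/2, d(J,SW)=49/2
iteration 2: select G,J (d=15); attach at lengths (15/2, 15/2); label the merged cluster GJ
  updated: d(GJ,SW)=61/2
iteration 3: select GJ,SW (d=61/2); attach at lengths (31/4, 41/4); label the merged cluster GJSW
final tree: ((G:15/2,J:15/2):31/4,(S:5,W:5):41/4)
total length: 43

((G:15/2,J:15/2):31/4,(S:5,W:5):41/4)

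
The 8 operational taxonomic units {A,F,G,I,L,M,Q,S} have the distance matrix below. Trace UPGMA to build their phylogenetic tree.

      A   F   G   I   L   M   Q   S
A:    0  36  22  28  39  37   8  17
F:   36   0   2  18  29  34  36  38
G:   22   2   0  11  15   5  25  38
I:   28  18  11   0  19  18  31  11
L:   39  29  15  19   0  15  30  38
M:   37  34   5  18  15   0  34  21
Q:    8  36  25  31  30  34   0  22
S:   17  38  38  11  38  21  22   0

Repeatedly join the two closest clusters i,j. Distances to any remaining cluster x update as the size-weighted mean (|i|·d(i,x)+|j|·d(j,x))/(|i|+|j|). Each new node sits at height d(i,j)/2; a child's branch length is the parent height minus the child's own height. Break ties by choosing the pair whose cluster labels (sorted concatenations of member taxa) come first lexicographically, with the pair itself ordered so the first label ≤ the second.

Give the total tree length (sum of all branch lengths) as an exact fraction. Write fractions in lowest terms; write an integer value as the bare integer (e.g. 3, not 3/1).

555/8

iteration 1: select F,G (d=2); attach at lengths (1, 1); label the merged cluster FG
  updated: d(A,FG)=29, d(FG,I)=29/2, d(FG,L)=22, d(FG,M)=39/2, d(FG,Q)=61/2, d(FG,S)=38
iteration 2: select A,Q (d=8); attach at lengths (4, 4); label the merged cluster AQ
  updated: d(AQ,FG)=119/4, d(AQ,I)=59/2, d(AQ,L)=69/2, d(AQ,M)=71/2, d(AQ,S)=39/2
iteration 3: select I,S (d=11); attach at lengths (11/2, 11/2); label the merged cluster IS
  updated: d(AQ,IS)=49/2, d(FG,IS)=105/4, d(IS,L)=57/2, d(IS,M)=39/2
iteration 4: select L,M (d=15); attach at lengths (15/2, 15/2); label the merged cluster LM
  updated: d(AQ,LM)=35, d(FG,LM)=83/4, d(IS,LM)=24
iteration 5: select FG,LM (d=83/4); attach at lengths (75/8, 23/8); label the merged cluster FGLM
  updated: d(AQ,FGLM)=259/8, d(FGLM,IS)=201/8
iteration 6: select AQ,IS (d=49/2); attach at lengths (33/4, 27/4); label the merged cluster AIQS
  updated: d(AIQS,FGLM)=115/4
iteration 7: select AIQS,FGLM (d=115/4); attach at lengths (17/8, 4); label the merged cluster AFGILMQS
final tree: (((A:4,Q:4):33/4,(I:11/2,S:11/2):27/4):17/8,((F:1,G:1):75/8,(L:15/2,M:15/2):23/8):4)
total length: 555/8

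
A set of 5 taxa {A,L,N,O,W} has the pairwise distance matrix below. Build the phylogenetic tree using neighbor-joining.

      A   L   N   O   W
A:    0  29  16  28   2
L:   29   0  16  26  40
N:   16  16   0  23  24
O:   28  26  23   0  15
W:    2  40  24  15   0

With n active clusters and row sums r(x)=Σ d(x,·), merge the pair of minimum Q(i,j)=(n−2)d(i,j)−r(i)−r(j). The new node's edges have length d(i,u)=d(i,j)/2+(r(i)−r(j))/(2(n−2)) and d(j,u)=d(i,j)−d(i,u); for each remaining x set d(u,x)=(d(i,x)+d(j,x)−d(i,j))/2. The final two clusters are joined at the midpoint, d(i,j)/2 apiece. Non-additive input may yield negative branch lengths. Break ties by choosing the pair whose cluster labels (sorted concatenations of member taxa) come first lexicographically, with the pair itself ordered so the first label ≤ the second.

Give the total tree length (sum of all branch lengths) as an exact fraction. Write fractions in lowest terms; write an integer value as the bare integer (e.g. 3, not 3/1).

365/8

step 1: merge (A,W) at d=2, Q=-150; branch lengths A→0, W→2; new cluster AW
  updated: d(AW,L)=67/2, d(AW,N)=19, d(AW,O)=41/2
step 2: merge (AW,O) at d=41/2, Q=-203/2; branch lengths AW→89/8, O→75/8; new cluster AOW
  updated: d(AOW,L)=39/2, d(AOW,N)=43/4
step 3: merge (AOW,L) at d=39/2, Q=-185/4; branch lengths AOW→57/8, L→99/8; new cluster ALOW
  updated: d(ALOW,N)=29/8
step 4: merge (ALOW,N) at d=29/8; branch lengths ALOW→29/16, N→29/16; new cluster ALNOW
final tree: ((((A:0,W:2):89/8,O:75/8):57/8,L:99/8):29/16,N:29/16)
total length: 365/8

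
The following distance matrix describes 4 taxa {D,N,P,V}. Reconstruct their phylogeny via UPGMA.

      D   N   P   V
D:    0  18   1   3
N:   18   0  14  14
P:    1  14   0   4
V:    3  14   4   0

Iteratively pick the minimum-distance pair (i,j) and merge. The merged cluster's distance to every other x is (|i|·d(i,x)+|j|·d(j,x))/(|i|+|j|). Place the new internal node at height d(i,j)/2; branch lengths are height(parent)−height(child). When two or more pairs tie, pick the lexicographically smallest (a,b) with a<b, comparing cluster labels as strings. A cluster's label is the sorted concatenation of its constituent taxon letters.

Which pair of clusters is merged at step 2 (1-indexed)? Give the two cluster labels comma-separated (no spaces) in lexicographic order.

1. join D+P (d=1) ⇒ DP; edges |D|=1/2, |P|=1/2
  updated: d(DP,N)=16, d(DP,V)=7/2
2. join DP+V (d=7/2) ⇒ DPV; edges |DP|=5/4, |V|=7/4
  updated: d(DPV,N)=46/3
3. join DPV+N (d=46/3) ⇒ DNPV; edges |DPV|=71/12, |N|=23/3
final tree: (((D:1/2,P:1/2):5/4,V:7/4):71/12,N:23/3)
total length: 211/12

DP,V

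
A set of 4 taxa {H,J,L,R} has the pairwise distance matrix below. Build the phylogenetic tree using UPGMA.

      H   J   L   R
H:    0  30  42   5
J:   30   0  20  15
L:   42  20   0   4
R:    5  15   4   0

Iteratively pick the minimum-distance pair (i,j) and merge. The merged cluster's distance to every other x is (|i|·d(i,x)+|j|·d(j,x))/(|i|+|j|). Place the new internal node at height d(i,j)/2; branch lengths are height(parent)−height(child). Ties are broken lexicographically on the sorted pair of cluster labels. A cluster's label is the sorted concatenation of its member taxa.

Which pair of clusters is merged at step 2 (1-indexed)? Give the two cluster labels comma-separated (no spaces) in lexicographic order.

J,LR

1. join L+R (d=4) ⇒ LR; edges |L|=2, |R|=2
  updated: d(H,LR)=47/2, d(J,LR)=35/2
2. join J+LR (d=35/2) ⇒ JLR; edges |J|=35/4, |LR|=27/4
  updated: d(H,JLR)=77/3
3. join H+JLR (d=77/3) ⇒ HJLR; edges |H|=77/6, |JLR|=49/12
final tree: (H:77/6,(J:35/4,(L:2,R:2):27/4):49/12)
total length: 437/12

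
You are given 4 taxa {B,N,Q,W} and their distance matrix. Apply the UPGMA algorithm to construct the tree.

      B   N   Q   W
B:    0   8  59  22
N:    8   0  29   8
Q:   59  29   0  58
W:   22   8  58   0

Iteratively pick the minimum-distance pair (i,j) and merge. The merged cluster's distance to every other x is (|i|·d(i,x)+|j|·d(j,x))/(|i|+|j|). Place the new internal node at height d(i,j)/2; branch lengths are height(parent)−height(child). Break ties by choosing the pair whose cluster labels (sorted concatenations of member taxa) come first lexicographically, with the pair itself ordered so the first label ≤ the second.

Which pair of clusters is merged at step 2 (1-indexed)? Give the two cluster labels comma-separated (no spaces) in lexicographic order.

BN,W

1. join B+N (d=8) ⇒ BN; edges |B|=4, |N|=4
  updated: d(BN,Q)=44, d(BN,W)=15
2. join BN+W (d=15) ⇒ BNW; edges |BN|=7/2, |W|=15/2
  updated: d(BNW,Q)=146/3
3. join BNW+Q (d=146/3) ⇒ BNQW; edges |BNW|=101/6, |Q|=73/3
final tree: (((B:4,N:4):7/2,W:15/2):101/6,Q:73/3)
total length: 361/6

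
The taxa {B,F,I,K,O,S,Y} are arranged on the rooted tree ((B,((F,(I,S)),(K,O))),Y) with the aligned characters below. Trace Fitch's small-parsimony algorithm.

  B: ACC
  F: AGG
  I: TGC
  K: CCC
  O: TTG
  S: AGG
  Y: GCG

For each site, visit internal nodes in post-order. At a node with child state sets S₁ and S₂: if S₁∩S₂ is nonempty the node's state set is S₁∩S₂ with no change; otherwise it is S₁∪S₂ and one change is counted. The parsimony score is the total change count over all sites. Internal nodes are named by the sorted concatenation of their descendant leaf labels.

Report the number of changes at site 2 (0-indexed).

3

[col 0] IS: children I:{T}, S:{A} ∪→ {A,T}; cost 1
[col 0] FIS: children F:{A}, IS:{A,T} ∩→ {A}; cost 0
[col 0] KO: children K:{C}, O:{T} ∪→ {C,T}; cost 1
[col 0] FIKOS: children FIS:{A}, KO:{C,T} ∪→ {A,C,T}; cost 1
[col 0] BFIKOS: children B:{A}, FIKOS:{A,C,T} ∩→ {A}; cost 0
[col 0] BFIKOSY: children BFIKOS:{A}, Y:{G} ∪→ {A,G}; cost 1
[col 1] IS: children I:{G}, S:{G} ∩→ {G}; cost 0
[col 1] FIS: children F:{G}, IS:{G} ∩→ {G}; cost 0
[col 1] KO: children K:{C}, O:{T} ∪→ {C,T}; cost 1
[col 1] FIKOS: children FIS:{G}, KO:{C,T} ∪→ {C,G,T}; cost 1
[col 1] BFIKOS: children B:{C}, FIKOS:{C,G,T} ∩→ {C}; cost 0
[col 1] BFIKOSY: children BFIKOS:{C}, Y:{C} ∩→ {C}; cost 0
[col 2] IS: children I:{C}, S:{G} ∪→ {C,G}; cost 1
[col 2] FIS: children F:{G}, IS:{C,G} ∩→ {G}; cost 0
[col 2] KO: children K:{C}, O:{G} ∪→ {C,G}; cost 1
[col 2] FIKOS: children FIS:{G}, KO:{C,G} ∩→ {G}; cost 0
[col 2] BFIKOS: children B:{C}, FIKOS:{G} ∪→ {C,G}; cost 1
[col 2] BFIKOSY: children BFIKOS:{C,G}, Y:{G} ∩→ {G}; cost 0
per-site changes: [4, 2, 3]; total = 9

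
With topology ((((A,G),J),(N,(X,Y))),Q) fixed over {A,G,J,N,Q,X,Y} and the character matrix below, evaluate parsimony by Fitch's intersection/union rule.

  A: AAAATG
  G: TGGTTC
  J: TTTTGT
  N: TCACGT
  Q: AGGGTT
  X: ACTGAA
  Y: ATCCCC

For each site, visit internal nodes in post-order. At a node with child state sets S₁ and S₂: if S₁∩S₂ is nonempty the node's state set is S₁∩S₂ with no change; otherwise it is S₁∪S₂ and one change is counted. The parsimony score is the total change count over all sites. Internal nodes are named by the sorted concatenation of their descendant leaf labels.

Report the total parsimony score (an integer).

24

site 0, node AG: A={A} ∪ G={T} → {A,T} (+1)
site 0, node AGJ: AG={A,T} ∩ J={T} → {T} (+0)
site 0, node XY: X={A} ∩ Y={A} → {A} (+0)
site 0, node NXY: N={T} ∪ XY={A} → {A,T} (+1)
site 0, node AGJNXY: AGJ={T} ∩ NXY={A,T} → {T} (+0)
site 0, node AGJNQXY: AGJNXY={T} ∪ Q={A} → {A,T} (+1)
site 1, node AG: A={A} ∪ G={G} → {A,G} (+1)
site 1, node AGJ: AG={A,G} ∪ J={T} → {A,G,T} (+1)
site 1, node XY: X={C} ∪ Y={T} → {C,T} (+1)
site 1, node NXY: N={C} ∩ XY={C,T} → {C} (+0)
site 1, node AGJNXY: AGJ={A,G,T} ∪ NXY={C} → {A,C,G,T} (+1)
site 1, node AGJNQXY: AGJNXY={A,C,G,T} ∩ Q={G} → {G} (+0)
site 2, node AG: A={A} ∪ G={G} → {A,G} (+1)
site 2, node AGJ: AG={A,G} ∪ J={T} → {A,G,T} (+1)
site 2, node XY: X={T} ∪ Y={C} → {C,T} (+1)
site 2, node NXY: N={A} ∪ XY={C,T} → {A,C,T} (+1)
site 2, node AGJNXY: AGJ={A,G,T} ∩ NXY={A,C,T} → {A,T} (+0)
site 2, node AGJNQXY: AGJNXY={A,T} ∪ Q={G} → {A,G,T} (+1)
site 3, node AG: A={A} ∪ G={T} → {A,T} (+1)
site 3, node AGJ: AG={A,T} ∩ J={T} → {T} (+0)
site 3, node XY: X={G} ∪ Y={C} → {C,G} (+1)
site 3, node NXY: N={C} ∩ XY={C,G} → {C} (+0)
site 3, node AGJNXY: AGJ={T} ∪ NXY={C} → {C,T} (+1)
site 3, node AGJNQXY: AGJNXY={C,T} ∪ Q={G} → {C,G,T} (+1)
site 4, node AG: A={T} ∩ G={T} → {T} (+0)
site 4, node AGJ: AG={T} ∪ J={G} → {G,T} (+1)
site 4, node XY: X={A} ∪ Y={C} → {A,C} (+1)
site 4, node NXY: N={G} ∪ XY={A,C} → {A,C,G} (+1)
site 4, node AGJNXY: AGJ={G,T} ∩ NXY={A,C,G} → {G} (+0)
site 4, node AGJNQXY: AGJNXY={G} ∪ Q={T} → {G,T} (+1)
site 5, node AG: A={G} ∪ G={C} → {C,G} (+1)
site 5, node AGJ: AG={C,G} ∪ J={T} → {C,G,T} (+1)
site 5, node XY: X={A} ∪ Y={C} → {A,C} (+1)
site 5, node NXY: N={T} ∪ XY={A,C} → {A,C,T} (+1)
site 5, node AGJNXY: AGJ={C,G,T} ∩ NXY={A,C,T} → {C,T} (+0)
site 5, node AGJNQXY: AGJNXY={C,T} ∩ Q={T} → {T} (+0)
per-site changes: [3, 4, 5, 4, 4, 4]; total = 24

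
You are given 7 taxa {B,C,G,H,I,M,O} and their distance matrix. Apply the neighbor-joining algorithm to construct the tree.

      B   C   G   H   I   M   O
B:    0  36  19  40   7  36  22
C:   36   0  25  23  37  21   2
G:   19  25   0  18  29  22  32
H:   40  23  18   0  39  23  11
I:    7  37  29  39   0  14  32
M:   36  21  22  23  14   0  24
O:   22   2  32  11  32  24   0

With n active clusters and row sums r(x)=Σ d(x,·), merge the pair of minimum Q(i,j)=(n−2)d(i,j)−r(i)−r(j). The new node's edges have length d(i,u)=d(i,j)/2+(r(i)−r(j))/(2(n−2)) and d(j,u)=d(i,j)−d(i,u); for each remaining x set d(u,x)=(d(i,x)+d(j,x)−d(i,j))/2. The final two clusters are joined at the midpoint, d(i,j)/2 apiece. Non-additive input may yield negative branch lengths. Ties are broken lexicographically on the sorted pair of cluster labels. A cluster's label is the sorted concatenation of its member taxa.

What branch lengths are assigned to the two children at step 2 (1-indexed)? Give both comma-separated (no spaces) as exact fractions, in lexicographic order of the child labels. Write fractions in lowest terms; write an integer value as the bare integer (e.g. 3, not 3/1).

step 1: merge (B,I) at d=7, Q=-283; branch lengths B→37/10, I→33/10; new cluster BI
  updated: d(BI,C)=33, d(BI,G)=41/2, d(BI,H)=36, d(BI,M)=43/2, d(BI,O)=47/2
step 2: merge (C,O) at d=2, Q=-377/2; branch lengths C→39/16, O→-7/16; new cluster CO
  updated: d(BI,CO)=109/4, d(CO,G)=55/2, d(CO,H)=16, d(CO,M)=43/2
step 3: merge (CO,H) at d=16, Q=-549/4; branch lengths CO→63/8, H→65/8; new cluster CHO
  updated: d(BI,CHO)=189/8, d(CHO,G)=59/4, d(CHO,M)=57/4
step 4: merge (BI,G) at d=41/2, Q=-655/8; branch lengths BI→395/32, G→261/32; new cluster BGI
  updated: d(BGI,CHO)=143/16, d(BGI,M)=23/2
step 5: merge (BGI,CHO) at d=143/16, Q=-555/16; branch lengths BGI→99/32, CHO→187/32; new cluster BCGHIO
  updated: d(BCGHIO,M)=269/32
step 6: merge (BCGHIO,M) at d=269/32; branch lengths BCGHIO→269/64, M→269/64; new cluster BCGHIMO
final tree: ((((B:37/10,I:33/10):395/32,G:261/32):99/32,((C:39/16,O:-7/16):63/8,H:65/8):187/32):269/64,M:269/64)
total length: 2011/32

39/16,-7/16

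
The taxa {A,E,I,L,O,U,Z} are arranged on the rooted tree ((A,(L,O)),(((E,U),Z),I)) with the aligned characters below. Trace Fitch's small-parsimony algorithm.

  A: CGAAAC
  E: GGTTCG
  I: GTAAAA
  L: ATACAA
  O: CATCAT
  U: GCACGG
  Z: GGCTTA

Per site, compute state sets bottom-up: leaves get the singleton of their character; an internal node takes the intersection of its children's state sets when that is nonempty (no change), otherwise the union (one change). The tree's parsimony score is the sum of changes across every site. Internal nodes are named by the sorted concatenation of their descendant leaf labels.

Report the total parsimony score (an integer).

18

site 0, node LO: L={A} ∪ O={C} → {A,C} (+1)
site 0, node ALO: A={C} ∩ LO={A,C} → {C} (+0)
site 0, node EU: E={G} ∩ U={G} → {G} (+0)
site 0, node EUZ: EU={G} ∩ Z={G} → {G} (+0)
site 0, node EIUZ: EUZ={G} ∩ I={G} → {G} (+0)
site 0, node AEILOUZ: ALO={C} ∪ EIUZ={G} → {C,G} (+1)
site 1, node LO: L={T} ∪ O={A} → {A,T} (+1)
site 1, node ALO: A={G} ∪ LO={A,T} → {A,G,T} (+1)
site 1, node EU: E={G} ∪ U={C} → {C,G} (+1)
site 1, node EUZ: EU={C,G} ∩ Z={G} → {G} (+0)
site 1, node EIUZ: EUZ={G} ∪ I={T} → {G,T} (+1)
site 1, node AEILOUZ: ALO={A,G,T} ∩ EIUZ={G,T} → {G,T} (+0)
site 2, node LO: L={A} ∪ O={T} → {A,T} (+1)
site 2, node ALO: A={A} ∩ LO={A,T} → {A} (+0)
site 2, node EU: E={T} ∪ U={A} → {A,T} (+1)
site 2, node EUZ: EU={A,T} ∪ Z={C} → {A,C,T} (+1)
site 2, node EIUZ: EUZ={A,C,T} ∩ I={A} → {A} (+0)
site 2, node AEILOUZ: ALO={A} ∩ EIUZ={A} → {A} (+0)
site 3, node LO: L={C} ∩ O={C} → {C} (+0)
site 3, node ALO: A={A} ∪ LO={C} → {A,C} (+1)
site 3, node EU: E={T} ∪ U={C} → {C,T} (+1)
site 3, node EUZ: EU={C,T} ∩ Z={T} → {T} (+0)
site 3, node EIUZ: EUZ={T} ∪ I={A} → {A,T} (+1)
site 3, node AEILOUZ: ALO={A,C} ∩ EIUZ={A,T} → {A} (+0)
site 4, node LO: L={A} ∩ O={A} → {A} (+0)
site 4, node ALO: A={A} ∩ LO={A} → {A} (+0)
site 4, node EU: E={C} ∪ U={G} → {C,G} (+1)
site 4, node EUZ: EU={C,G} ∪ Z={T} → {C,G,T} (+1)
site 4, node EIUZ: EUZ={C,G,T} ∪ I={A} → {A,C,G,T} (+1)
site 4, node AEILOUZ: ALO={A} ∩ EIUZ={A,C,G,T} → {A} (+0)
site 5, node LO: L={A} ∪ O={T} → {A,T} (+1)
site 5, node ALO: A={C} ∪ LO={A,T} → {A,C,T} (+1)
site 5, node EU: E={G} ∩ U={G} → {G} (+0)
site 5, node EUZ: EU={G} ∪ Z={A} → {A,G} (+1)
site 5, node EIUZ: EUZ={A,G} ∩ I={A} → {A} (+0)
site 5, node AEILOUZ: ALO={A,C,T} ∩ EIUZ={A} → {A} (+0)
per-site changes: [2, 4, 3, 3, 3, 3]; total = 18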